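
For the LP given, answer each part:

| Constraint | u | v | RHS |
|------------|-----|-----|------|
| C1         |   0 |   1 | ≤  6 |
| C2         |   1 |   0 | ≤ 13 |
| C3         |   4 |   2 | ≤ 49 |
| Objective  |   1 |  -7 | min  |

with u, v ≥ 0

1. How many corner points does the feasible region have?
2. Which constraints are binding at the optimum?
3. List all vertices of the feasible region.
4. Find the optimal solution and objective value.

1. 4
2. C1, u ≥ 0
3. (0, 0), (12.25, 0), (9.25, 6), (0, 6)
4. u = 0, v = 6, z = -42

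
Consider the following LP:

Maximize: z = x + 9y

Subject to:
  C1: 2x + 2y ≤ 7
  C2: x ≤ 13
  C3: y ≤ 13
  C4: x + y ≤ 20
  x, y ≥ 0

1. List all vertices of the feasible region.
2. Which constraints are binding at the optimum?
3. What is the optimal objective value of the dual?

1. (0, 0), (3.5, 0), (0, 3.5)
2. C1, x ≥ 0
3. 31.5 (by strong duality, equal to the primal optimum)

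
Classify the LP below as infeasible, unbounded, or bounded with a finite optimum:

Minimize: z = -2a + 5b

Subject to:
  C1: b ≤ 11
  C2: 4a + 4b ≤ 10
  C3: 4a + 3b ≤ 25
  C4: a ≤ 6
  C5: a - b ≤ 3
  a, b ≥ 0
The point (2.5, 0) satisfies every constraint, so the LP is feasible; the constraints give a ≤ 6 and b ≤ 11, which with a, b ≥ 0 keep the feasible region inside a bounded box. A feasible, bounded LP attains a finite optimum at a vertex.

Evaluating z = -2a + 5b at each vertex:
  (0, 0): z = 0
  (2.5, 0): z = -5
  (0, 2.5): z = 12.5

Bounded optimum: z* = -5 at (2.5, 0).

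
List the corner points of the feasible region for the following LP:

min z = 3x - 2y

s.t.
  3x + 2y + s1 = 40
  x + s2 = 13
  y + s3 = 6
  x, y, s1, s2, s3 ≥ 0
Each vertex is the intersection of two constraint boundaries that also satisfies all remaining constraints:
  x = 0 and y = 0 → (0, 0)
  x = 13 and y = 0 → (13, 0)
  3x + 2y = 40 and x = 13 → (13, 0.5)
  3x + 2y = 40 and y = 6 → (9.333, 6)
  y = 6 and x = 0 → (0, 6)

Vertices: (0, 0), (13, 0), (13, 0.5), (9.333, 6), (0, 6)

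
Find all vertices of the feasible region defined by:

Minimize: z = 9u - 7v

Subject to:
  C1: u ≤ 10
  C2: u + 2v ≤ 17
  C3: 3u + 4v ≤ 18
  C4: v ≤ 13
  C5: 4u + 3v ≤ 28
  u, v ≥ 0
Each vertex is the intersection of two constraint boundaries that also satisfies all remaining constraints:
  u = 0 and v = 0 → (0, 0)
  3u + 4v = 18 and v = 0 → (6, 0)
  3u + 4v = 18 and u = 0 → (0, 4.5)

Vertices: (0, 0), (6, 0), (0, 4.5)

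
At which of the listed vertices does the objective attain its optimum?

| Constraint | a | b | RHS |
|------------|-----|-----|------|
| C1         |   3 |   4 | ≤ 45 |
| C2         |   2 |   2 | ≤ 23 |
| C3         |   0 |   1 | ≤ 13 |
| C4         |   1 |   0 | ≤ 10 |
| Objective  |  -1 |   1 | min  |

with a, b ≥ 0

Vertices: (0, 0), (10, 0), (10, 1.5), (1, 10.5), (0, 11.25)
(10, 0) with z = -10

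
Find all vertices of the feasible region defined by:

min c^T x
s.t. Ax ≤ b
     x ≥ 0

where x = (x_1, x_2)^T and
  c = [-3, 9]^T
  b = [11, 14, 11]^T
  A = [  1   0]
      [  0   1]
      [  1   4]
Each vertex is the intersection of two constraint boundaries that also satisfies all remaining constraints:
  x_1 = 0 and x_2 = 0 → (0, 0)
  x_1 = 11 and x_1 + 4x_2 = 11 → (11, 0)
  x_1 + 4x_2 = 11 and x_1 = 0 → (0, 2.75)

Vertices: (0, 0), (11, 0), (0, 2.75)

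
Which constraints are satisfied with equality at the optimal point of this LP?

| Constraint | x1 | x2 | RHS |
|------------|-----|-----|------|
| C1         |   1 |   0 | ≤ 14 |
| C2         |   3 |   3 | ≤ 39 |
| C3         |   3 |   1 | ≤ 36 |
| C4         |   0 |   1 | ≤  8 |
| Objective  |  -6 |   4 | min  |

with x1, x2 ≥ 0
Optimal: x1 = 12, x2 = 0
Slack at optimum:
  C1: slack = 2
  C2: slack = 3
  C3: slack = 0 (binding)
  C4: slack = 8
  x1 ≥ 0: x1 = 12
  x2 ≥ 0: x2 = 0 (binding)
Binding constraints: C3, x2 ≥ 0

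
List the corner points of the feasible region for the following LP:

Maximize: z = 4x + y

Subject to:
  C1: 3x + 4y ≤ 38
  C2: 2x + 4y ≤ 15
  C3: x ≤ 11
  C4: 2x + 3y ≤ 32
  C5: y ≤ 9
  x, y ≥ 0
Each vertex is the intersection of two constraint boundaries that also satisfies all remaining constraints:
  x = 0 and y = 0 → (0, 0)
  2x + 4y = 15 and y = 0 → (7.5, 0)
  2x + 4y = 15 and x = 0 → (0, 3.75)

Vertices: (0, 0), (7.5, 0), (0, 3.75)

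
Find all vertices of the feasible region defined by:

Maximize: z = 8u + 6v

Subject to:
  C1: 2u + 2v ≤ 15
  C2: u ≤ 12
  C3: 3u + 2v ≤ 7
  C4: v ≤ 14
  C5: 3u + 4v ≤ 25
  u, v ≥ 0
Each vertex is the intersection of two constraint boundaries that also satisfies all remaining constraints:
  u = 0 and v = 0 → (0, 0)
  3u + 2v = 7 and v = 0 → (2.333, 0)
  3u + 2v = 7 and u = 0 → (0, 3.5)

Vertices: (0, 0), (2.333, 0), (0, 3.5)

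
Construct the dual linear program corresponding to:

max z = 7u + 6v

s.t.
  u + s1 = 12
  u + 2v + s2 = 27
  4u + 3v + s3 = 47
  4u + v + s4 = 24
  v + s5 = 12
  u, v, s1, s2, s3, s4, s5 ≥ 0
Minimize: z = 12y1 + 27y2 + 47y3 + 24y4 + 12y5

Subject to:
  C1: -y1 - y2 - 4y3 - 4y4 ≤ -7
  C2: -2y2 - 3y3 - y4 - y5 ≤ -6
  y1, y2, y3, y4, y5 ≥ 0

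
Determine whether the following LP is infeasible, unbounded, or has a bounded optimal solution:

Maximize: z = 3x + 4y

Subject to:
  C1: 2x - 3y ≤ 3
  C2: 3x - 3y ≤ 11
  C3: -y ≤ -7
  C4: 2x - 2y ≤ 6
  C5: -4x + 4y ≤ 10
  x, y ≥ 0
Feasible point: (5, 7) satisfies every constraint, so the LP is feasible.
Direction d = (1, 1): for each constraint row a, a·d ≤ 0 —
  (2)(1) + (-3)(1) = -1 ≤ 0
  (3)(1) + (-3)(1) = 0 ≤ 0
  (0)(1) + (-1)(1) = -1 ≤ 0
  (2)(1) + (-2)(1) = 0 ≤ 0
  (-4)(1) + (4)(1) = 0 ≤ 0
and d ≥ 0, so (5, 7) + t·d stays feasible for every t ≥ 0. Along this ray z = 3x + 4y changes by 7 per unit t, so z → +∞.

The LP is unbounded; z can be made arbitrarily large.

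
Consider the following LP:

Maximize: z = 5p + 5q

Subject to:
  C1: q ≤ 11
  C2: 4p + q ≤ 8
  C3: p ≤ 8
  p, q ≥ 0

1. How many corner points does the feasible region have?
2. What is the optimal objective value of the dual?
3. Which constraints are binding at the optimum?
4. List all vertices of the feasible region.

1. 3
2. 40 (by strong duality, equal to the primal optimum)
3. C2, p ≥ 0
4. (0, 0), (2, 0), (0, 8)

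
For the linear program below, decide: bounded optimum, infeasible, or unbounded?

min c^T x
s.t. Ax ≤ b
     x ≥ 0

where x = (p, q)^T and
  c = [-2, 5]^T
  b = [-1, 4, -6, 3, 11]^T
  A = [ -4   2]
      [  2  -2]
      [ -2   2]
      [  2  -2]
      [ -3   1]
One constraint requires 2p - 2q ≤ 4, while the constraint -2p + 2q ≤ -6 is equivalent to 2p - 2q ≥ 6. Together they would need 6 ≤ 2p - 2q ≤ 4, which is impossible since 6 > 4. No point satisfies all constraints.

The feasible region is empty; the LP is infeasible.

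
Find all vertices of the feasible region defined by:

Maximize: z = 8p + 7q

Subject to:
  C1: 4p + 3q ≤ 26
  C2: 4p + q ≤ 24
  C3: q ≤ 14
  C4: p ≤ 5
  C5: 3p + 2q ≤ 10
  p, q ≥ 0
Each vertex is the intersection of two constraint boundaries that also satisfies all remaining constraints:
  p = 0 and q = 0 → (0, 0)
  3p + 2q = 10 and q = 0 → (3.333, 0)
  3p + 2q = 10 and p = 0 → (0, 5)

Vertices: (0, 0), (3.333, 0), (0, 5)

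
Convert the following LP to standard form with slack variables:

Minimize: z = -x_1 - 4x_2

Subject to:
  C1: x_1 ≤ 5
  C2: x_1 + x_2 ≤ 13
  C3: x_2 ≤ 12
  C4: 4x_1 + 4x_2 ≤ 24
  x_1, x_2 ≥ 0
min z = -x_1 - 4x_2

s.t.
  x_1 + s1 = 5
  x_1 + x_2 + s2 = 13
  x_2 + s3 = 12
  4x_1 + 4x_2 + s4 = 24
  x_1, x_2, s1, s2, s3, s4 ≥ 0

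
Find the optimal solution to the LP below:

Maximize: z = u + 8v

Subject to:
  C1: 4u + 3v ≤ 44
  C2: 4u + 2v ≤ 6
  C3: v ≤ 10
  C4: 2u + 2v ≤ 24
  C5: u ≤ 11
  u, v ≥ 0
u = 0, v = 3, z = 24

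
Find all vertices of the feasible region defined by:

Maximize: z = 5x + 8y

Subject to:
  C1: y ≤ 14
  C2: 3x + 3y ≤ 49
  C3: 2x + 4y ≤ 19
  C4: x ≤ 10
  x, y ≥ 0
Each vertex is the intersection of two constraint boundaries that also satisfies all remaining constraints:
  x = 0 and y = 0 → (0, 0)
  2x + 4y = 19 and y = 0 → (9.5, 0)
  2x + 4y = 19 and x = 0 → (0, 4.75)

Vertices: (0, 0), (9.5, 0), (0, 4.75)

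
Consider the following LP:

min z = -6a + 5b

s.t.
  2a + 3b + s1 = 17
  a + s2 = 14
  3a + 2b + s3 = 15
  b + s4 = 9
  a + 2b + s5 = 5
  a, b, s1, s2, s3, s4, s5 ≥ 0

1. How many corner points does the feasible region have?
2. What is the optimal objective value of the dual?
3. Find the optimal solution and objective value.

1. 3
2. -30 (by strong duality, equal to the primal optimum)
3. a = 5, b = 0, z = -30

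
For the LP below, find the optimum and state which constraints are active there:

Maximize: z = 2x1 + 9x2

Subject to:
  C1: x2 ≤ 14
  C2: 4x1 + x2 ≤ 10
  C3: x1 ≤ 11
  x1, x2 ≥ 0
Optimal: x1 = 0, x2 = 10
Slack at optimum:
  C1: slack = 4
  C2: slack = 0 (binding)
  C3: slack = 11
  x1 ≥ 0: x1 = 0 (binding)
  x2 ≥ 0: x2 = 10
Binding constraints: C2, x1 ≥ 0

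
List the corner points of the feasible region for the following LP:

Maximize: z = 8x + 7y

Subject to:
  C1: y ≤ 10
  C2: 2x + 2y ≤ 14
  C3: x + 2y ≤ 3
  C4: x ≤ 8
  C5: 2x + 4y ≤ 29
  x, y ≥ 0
Each vertex is the intersection of two constraint boundaries that also satisfies all remaining constraints:
  x = 0 and y = 0 → (0, 0)
  x + 2y = 3 and y = 0 → (3, 0)
  x + 2y = 3 and x = 0 → (0, 1.5)

Vertices: (0, 0), (3, 0), (0, 1.5)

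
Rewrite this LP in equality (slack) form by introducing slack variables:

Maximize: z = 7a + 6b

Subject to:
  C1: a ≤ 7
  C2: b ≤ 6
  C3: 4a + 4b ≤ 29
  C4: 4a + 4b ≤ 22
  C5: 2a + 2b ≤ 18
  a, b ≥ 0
max z = 7a + 6b

s.t.
  a + s1 = 7
  b + s2 = 6
  4a + 4b + s3 = 29
  4a + 4b + s4 = 22
  2a + 2b + s5 = 18
  a, b, s1, s2, s3, s4, s5 ≥ 0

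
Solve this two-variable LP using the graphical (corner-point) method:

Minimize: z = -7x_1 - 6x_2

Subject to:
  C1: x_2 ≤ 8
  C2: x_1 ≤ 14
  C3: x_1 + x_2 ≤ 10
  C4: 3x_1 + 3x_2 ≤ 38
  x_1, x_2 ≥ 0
Each vertex is the intersection of two constraint boundaries that also satisfies all remaining constraints:
  x_1 = 0 and x_2 = 0 → (0, 0)
  x_1 + x_2 = 10 and x_2 = 0 → (10, 0)
  x_2 = 8 and x_1 + x_2 = 10 → (2, 8)
  x_2 = 8 and x_1 = 0 → (0, 8)

Evaluating z = -7x_1 - 6x_2 at each vertex:
  (0, 0): z = 0
  (10, 0): z = -70
  (2, 8): z = -62
  (0, 8): z = -48

The minimum is at (10, 0) with z = -70.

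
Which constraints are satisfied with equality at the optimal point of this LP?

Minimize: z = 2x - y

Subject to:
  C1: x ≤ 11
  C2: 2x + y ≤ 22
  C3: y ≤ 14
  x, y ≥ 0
Optimal: x = 0, y = 14
Slack at optimum:
  C1: slack = 11
  C2: slack = 8
  C3: slack = 0 (binding)
  x ≥ 0: x = 0 (binding)
  y ≥ 0: y = 14
Binding constraints: C3, x ≥ 0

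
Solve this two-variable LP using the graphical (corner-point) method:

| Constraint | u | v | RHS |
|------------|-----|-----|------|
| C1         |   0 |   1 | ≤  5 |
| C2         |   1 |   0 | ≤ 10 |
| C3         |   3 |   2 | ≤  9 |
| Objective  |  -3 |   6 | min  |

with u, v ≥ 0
Each vertex is the intersection of two constraint boundaries that also satisfies all remaining constraints:
  u = 0 and v = 0 → (0, 0)
  3u + 2v = 9 and v = 0 → (3, 0)
  3u + 2v = 9 and u = 0 → (0, 4.5)

Evaluating z = -3u + 6v at each vertex:
  (0, 0): z = 0
  (3, 0): z = -9
  (0, 4.5): z = 27

The minimum is at (3, 0) with z = -9.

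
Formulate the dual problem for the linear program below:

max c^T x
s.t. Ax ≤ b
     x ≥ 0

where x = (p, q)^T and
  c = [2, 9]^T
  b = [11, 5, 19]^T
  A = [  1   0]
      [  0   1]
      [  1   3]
Minimize: z = 11y1 + 5y2 + 19y3

Subject to:
  C1: -y1 - y3 ≤ -2
  C2: -y2 - 3y3 ≤ -9
  y1, y2, y3 ≥ 0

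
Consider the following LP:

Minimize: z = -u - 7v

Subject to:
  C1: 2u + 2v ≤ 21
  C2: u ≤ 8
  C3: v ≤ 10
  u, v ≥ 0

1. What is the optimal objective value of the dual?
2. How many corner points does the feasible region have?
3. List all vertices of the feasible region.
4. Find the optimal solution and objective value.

1. -70.5 (by strong duality, equal to the primal optimum)
2. 5
3. (0, 0), (8, 0), (8, 2.5), (0.5, 10), (0, 10)
4. u = 0.5, v = 10, z = -70.5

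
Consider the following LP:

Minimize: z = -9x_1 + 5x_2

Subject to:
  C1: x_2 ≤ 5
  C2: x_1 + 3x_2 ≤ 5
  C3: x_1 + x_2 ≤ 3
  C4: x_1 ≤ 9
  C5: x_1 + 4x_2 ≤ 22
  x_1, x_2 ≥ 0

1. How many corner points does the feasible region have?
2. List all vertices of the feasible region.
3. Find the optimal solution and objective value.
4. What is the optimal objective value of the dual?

1. 4
2. (0, 0), (3, 0), (2, 1), (0, 1.667)
3. x_1 = 3, x_2 = 0, z = -27
4. -27 (by strong duality, equal to the primal optimum)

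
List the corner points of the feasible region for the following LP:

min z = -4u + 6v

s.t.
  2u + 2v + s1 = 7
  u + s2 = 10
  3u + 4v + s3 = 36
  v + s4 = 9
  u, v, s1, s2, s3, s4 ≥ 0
Each vertex is the intersection of two constraint boundaries that also satisfies all remaining constraints:
  u = 0 and v = 0 → (0, 0)
  2u + 2v = 7 and v = 0 → (3.5, 0)
  2u + 2v = 7 and u = 0 → (0, 3.5)

Vertices: (0, 0), (3.5, 0), (0, 3.5)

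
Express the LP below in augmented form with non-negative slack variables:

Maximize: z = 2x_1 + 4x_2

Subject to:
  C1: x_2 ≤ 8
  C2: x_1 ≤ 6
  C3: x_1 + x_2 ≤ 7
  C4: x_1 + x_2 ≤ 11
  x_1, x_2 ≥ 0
max z = 2x_1 + 4x_2

s.t.
  x_2 + s1 = 8
  x_1 + s2 = 6
  x_1 + x_2 + s3 = 7
  x_1 + x_2 + s4 = 11
  x_1, x_2, s1, s2, s3, s4 ≥ 0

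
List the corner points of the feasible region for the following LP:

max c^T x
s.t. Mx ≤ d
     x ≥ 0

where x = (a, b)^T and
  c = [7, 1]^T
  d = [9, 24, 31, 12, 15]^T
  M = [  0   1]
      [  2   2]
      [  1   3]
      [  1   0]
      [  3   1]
Each vertex is the intersection of two constraint boundaries that also satisfies all remaining constraints:
  a = 0 and b = 0 → (0, 0)
  3a + b = 15 and b = 0 → (5, 0)
  b = 9 and 3a + b = 15 → (2, 9)
  b = 9 and a = 0 → (0, 9)

Vertices: (0, 0), (5, 0), (2, 9), (0, 9)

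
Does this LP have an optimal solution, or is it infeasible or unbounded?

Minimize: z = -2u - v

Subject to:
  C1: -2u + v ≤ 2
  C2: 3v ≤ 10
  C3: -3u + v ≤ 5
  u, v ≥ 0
Feasible point: (0, 0) satisfies every constraint, so the LP is feasible.
Direction d = (1, 0): for each constraint row a, a·d ≤ 0 —
  (-2)(1) + (1)(0) = -2 ≤ 0
  (0)(1) + (3)(0) = 0 ≤ 0
  (-3)(1) + (1)(0) = -3 ≤ 0
and d ≥ 0, so (0, 0) + t·d stays feasible for every t ≥ 0. Along this ray z = -2u - v changes by -2 per unit t, so z → −∞.

The LP is unbounded; z can be made arbitrarily small.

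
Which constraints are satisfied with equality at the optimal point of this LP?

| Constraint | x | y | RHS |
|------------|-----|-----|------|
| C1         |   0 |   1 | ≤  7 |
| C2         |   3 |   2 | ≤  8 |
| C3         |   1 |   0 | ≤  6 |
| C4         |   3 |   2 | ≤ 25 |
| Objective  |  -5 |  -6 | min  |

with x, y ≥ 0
Optimal: x = 0, y = 4
Slack at optimum:
  C1: slack = 3
  C2: slack = 0 (binding)
  C3: slack = 6
  C4: slack = 17
  x ≥ 0: x = 0 (binding)
  y ≥ 0: y = 4
Binding constraints: C2, x ≥ 0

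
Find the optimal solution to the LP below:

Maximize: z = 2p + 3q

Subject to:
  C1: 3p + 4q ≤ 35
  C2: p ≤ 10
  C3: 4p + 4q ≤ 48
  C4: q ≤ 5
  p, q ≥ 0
p = 5, q = 5, z = 25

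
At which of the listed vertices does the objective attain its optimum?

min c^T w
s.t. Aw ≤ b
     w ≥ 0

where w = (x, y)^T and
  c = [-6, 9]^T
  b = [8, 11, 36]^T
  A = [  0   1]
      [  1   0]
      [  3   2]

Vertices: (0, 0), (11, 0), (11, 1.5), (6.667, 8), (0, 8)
Evaluating z = -6x + 9y at each vertex:
  (0, 0): z = 0
  (11, 0): z = -66
  (11, 1.5): z = -52.5
  (6.667, 8): z = 32
  (0, 8): z = 72

The smallest value is z = -66, attained at (11, 0).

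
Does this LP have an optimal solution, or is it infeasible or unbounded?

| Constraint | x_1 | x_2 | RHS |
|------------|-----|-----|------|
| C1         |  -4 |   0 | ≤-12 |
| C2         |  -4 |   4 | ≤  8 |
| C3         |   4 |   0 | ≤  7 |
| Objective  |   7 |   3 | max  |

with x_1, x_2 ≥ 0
C3 requires 4x_1 ≤ 7, while C1 (-4x_1 ≤ -12) is equivalent to 4x_1 ≥ 12. Together they would need 12 ≤ 4x_1 ≤ 7, which is impossible since 12 > 7. No point satisfies all constraints.

The feasible region is empty; the LP is infeasible.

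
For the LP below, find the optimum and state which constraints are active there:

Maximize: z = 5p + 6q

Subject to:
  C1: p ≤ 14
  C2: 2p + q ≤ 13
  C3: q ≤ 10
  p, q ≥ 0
Optimal: p = 1.5, q = 10
Slack at optimum:
  C1: slack = 12.5
  C2: slack = 0 (binding)
  C3: slack = 0 (binding)
  p ≥ 0: p = 1.5
  q ≥ 0: q = 10
Binding constraints: C2, C3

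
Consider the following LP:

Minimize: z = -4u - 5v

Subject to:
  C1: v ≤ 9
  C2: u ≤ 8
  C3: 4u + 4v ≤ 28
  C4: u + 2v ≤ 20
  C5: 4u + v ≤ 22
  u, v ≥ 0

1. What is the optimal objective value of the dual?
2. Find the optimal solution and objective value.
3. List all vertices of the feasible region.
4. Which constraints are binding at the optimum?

1. -35 (by strong duality, equal to the primal optimum)
2. u = 0, v = 7, z = -35
3. (0, 0), (5.5, 0), (5, 2), (0, 7)
4. C3, u ≥ 0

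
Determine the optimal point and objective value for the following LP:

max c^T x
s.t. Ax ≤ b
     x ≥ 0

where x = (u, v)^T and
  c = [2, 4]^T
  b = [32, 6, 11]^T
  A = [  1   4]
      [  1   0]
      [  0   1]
Each vertex is the intersection of two constraint boundaries that also satisfies all remaining constraints:
  u = 0 and v = 0 → (0, 0)
  u = 6 and v = 0 → (6, 0)
  u + 4v = 32 and u = 6 → (6, 6.5)
  u + 4v = 32 and u = 0 → (0, 8)

Evaluating z = 2u + 4v at each vertex:
  (0, 0): z = 0
  (6, 0): z = 12
  (6, 6.5): z = 38
  (0, 8): z = 32

The maximum is at (6, 6.5) with z = 38.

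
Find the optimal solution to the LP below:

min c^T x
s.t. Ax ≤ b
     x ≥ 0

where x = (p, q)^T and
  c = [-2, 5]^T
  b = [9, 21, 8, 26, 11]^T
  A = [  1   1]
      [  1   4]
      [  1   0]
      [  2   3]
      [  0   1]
Each vertex is the intersection of two constraint boundaries that also satisfies all remaining constraints:
  p = 0 and q = 0 → (0, 0)
  p = 8 and q = 0 → (8, 0)
  p + q = 9 and p = 8 → (8, 1)
  p + q = 9 and p + 4q = 21 → (5, 4)
  p + 4q = 21 and p = 0 → (0, 5.25)

Evaluating z = -2p + 5q at each vertex:
  (0, 0): z = 0
  (8, 0): z = -16
  (8, 1): z = -11
  (5, 4): z = 10
  (0, 5.25): z = 26.25

The minimum is at (8, 0) with z = -16.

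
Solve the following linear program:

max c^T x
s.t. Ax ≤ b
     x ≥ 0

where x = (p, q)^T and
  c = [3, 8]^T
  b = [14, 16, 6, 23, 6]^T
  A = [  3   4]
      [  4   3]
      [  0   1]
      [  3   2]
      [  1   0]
Each vertex is the intersection of two constraint boundaries that also satisfies all remaining constraints:
  p = 0 and q = 0 → (0, 0)
  4p + 3q = 16 and q = 0 → (4, 0)
  3p + 4q = 14 and 4p + 3q = 16 → (3.143, 1.143)
  3p + 4q = 14 and p = 0 → (0, 3.5)

Evaluating z = 3p + 8q at each vertex:
  (0, 0): z = 0
  (4, 0): z = 12
  (3.143, 1.143): z = 18.57
  (0, 3.5): z = 28

The maximum is at (0, 3.5) with z = 28.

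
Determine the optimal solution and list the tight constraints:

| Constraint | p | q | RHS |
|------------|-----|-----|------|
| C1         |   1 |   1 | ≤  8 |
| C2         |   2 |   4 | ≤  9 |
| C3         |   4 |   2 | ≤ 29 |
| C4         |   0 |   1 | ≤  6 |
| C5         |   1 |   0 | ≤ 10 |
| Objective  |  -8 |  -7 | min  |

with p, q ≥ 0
Optimal: p = 4.5, q = 0
Slack at optimum:
  C1: slack = 3.5
  C2: slack = 0 (binding)
  C3: slack = 11
  C4: slack = 6
  C5: slack = 5.5
  p ≥ 0: p = 4.5
  q ≥ 0: q = 0 (binding)
Binding constraints: C2, q ≥ 0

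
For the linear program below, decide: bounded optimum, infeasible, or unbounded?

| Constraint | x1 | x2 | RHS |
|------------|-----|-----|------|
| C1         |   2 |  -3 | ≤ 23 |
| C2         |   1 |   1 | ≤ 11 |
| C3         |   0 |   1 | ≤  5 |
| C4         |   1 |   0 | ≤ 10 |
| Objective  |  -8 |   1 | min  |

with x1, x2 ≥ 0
The point (10, 0) satisfies every constraint, so the LP is feasible; the constraints give x1 ≤ 10 and x2 ≤ 5, which with x1, x2 ≥ 0 keep the feasible region inside a bounded box. A feasible, bounded LP attains a finite optimum at a vertex.

Bounded optimum: z* = -80 at (10, 0).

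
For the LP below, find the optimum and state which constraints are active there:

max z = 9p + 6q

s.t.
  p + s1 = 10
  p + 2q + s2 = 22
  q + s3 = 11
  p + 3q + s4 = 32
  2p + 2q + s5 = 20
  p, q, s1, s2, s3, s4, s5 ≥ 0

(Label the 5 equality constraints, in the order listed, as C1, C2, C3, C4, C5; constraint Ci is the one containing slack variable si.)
Optimal: p = 10, q = 0
Slack at optimum:
  C1: slack = 0 (binding)
  C2: slack = 12
  C3: slack = 11
  C4: slack = 22
  C5: slack = 0 (binding)
  p ≥ 0: p = 10
  q ≥ 0: q = 0 (binding)
Binding constraints: C1, C5, q ≥ 0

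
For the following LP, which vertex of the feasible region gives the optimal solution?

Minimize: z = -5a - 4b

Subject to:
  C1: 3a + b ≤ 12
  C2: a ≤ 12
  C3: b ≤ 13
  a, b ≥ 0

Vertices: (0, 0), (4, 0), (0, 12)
Evaluating z = -5a - 4b at each vertex:
  (0, 0): z = 0
  (4, 0): z = -20
  (0, 12): z = -48

The smallest value is z = -48, attained at (0, 12).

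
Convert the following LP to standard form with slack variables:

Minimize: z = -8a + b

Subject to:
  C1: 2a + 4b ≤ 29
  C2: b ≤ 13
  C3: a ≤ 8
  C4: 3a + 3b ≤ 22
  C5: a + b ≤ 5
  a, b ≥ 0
min z = -8a + b

s.t.
  2a + 4b + s1 = 29
  b + s2 = 13
  a + s3 = 8
  3a + 3b + s4 = 22
  a + b + s5 = 5
  a, b, s1, s2, s3, s4, s5 ≥ 0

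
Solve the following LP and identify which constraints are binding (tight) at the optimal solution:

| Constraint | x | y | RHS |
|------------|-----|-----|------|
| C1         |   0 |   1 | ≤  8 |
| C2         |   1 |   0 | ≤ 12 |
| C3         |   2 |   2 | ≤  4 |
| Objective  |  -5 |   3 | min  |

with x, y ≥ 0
Optimal: x = 2, y = 0
Slack at optimum:
  C1: slack = 8
  C2: slack = 10
  C3: slack = 0 (binding)
  x ≥ 0: x = 2
  y ≥ 0: y = 0 (binding)
Binding constraints: C3, y ≥ 0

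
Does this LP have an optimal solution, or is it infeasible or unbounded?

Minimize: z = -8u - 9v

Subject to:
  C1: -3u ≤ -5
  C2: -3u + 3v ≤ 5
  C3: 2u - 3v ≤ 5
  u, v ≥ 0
Feasible point: (2, 0) satisfies every constraint, so the LP is feasible.
Direction d = (1, 1): for each constraint row a, a·d ≤ 0 —
  (-3)(1) + (0)(1) = -3 ≤ 0
  (-3)(1) + (3)(1) = 0 ≤ 0
  (2)(1) + (-3)(1) = -1 ≤ 0
and d ≥ 0, so (2, 0) + t·d stays feasible for every t ≥ 0. Along this ray z = -8u - 9v changes by -17 per unit t, so z → −∞.

Unbounded — the objective can decrease without bound over the feasible region.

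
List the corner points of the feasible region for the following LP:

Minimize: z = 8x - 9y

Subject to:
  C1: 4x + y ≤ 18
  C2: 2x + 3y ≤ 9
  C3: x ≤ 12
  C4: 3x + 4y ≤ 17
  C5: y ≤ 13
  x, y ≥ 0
Each vertex is the intersection of two constraint boundaries that also satisfies all remaining constraints:
  x = 0 and y = 0 → (0, 0)
  4x + y = 18 and 2x + 3y = 9 → (4.5, 0)
  2x + 3y = 9 and x = 0 → (0, 3)

Vertices: (0, 0), (4.5, 0), (0, 3)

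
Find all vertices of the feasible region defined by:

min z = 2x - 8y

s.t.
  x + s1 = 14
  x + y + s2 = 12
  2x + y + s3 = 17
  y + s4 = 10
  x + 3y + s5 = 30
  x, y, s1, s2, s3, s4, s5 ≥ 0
Each vertex is the intersection of two constraint boundaries that also satisfies all remaining constraints:
  x = 0 and y = 0 → (0, 0)
  2x + y = 17 and y = 0 → (8.5, 0)
  x + y = 12 and 2x + y = 17 → (5, 7)
  x + y = 12 and x + 3y = 30 → (3, 9)
  y = 10 and x + 3y = 30 → (0, 10)

Vertices: (0, 0), (8.5, 0), (5, 7), (3, 9), (0, 10)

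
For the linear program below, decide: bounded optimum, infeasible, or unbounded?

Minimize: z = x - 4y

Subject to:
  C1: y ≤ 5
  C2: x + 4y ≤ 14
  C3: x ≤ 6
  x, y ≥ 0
The point (0, 3.5) satisfies every constraint, so the LP is feasible; the constraints give x ≤ 6 and y ≤ 5, which with x, y ≥ 0 keep the feasible region inside a bounded box. A feasible, bounded LP attains a finite optimum at a vertex.

Evaluating z = x - 4y at each vertex:
  (0, 0): z = 0
  (6, 0): z = 6
  (6, 2): z = -2
  (0, 3.5): z = -14

Bounded optimum: z* = -14 at (0, 3.5).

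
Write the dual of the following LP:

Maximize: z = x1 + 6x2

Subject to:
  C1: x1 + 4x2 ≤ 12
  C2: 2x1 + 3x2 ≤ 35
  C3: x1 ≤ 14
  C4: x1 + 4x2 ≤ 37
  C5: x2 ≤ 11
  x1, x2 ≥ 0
Minimize: z = 12y1 + 35y2 + 14y3 + 37y4 + 11y5

Subject to:
  C1: -y1 - 2y2 - y3 - y4 ≤ -1
  C2: -4y1 - 3y2 - 4y4 - y5 ≤ -6
  y1, y2, y3, y4, y5 ≥ 0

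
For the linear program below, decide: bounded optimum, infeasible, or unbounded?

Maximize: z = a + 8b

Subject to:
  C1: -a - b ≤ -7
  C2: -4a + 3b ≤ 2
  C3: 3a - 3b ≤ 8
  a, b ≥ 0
Feasible point: (3, 4) satisfies every constraint, so the LP is feasible.
Direction d = (1, 1): for each constraint row a, a·d ≤ 0 —
  (-1)(1) + (-1)(1) = -2 ≤ 0
  (-4)(1) + (3)(1) = -1 ≤ 0
  (3)(1) + (-3)(1) = 0 ≤ 0
and d ≥ 0, so (3, 4) + t·d stays feasible for every t ≥ 0. Along this ray z = a + 8b changes by 9 per unit t, so z → +∞.

Unbounded: there is a feasible ray along which z → +∞.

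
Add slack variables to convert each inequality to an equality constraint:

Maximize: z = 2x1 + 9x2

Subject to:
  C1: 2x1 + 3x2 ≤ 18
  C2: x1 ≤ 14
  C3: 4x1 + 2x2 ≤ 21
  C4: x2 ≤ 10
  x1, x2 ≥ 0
max z = 2x1 + 9x2

s.t.
  2x1 + 3x2 + s1 = 18
  x1 + s2 = 14
  4x1 + 2x2 + s3 = 21
  x2 + s4 = 10
  x1, x2, s1, s2, s3, s4 ≥ 0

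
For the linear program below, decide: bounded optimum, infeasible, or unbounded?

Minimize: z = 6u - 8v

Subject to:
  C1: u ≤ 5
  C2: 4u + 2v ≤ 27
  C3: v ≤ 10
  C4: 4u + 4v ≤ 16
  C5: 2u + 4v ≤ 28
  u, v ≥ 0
The point (0, 4) satisfies every constraint, so the LP is feasible; the constraints give u ≤ 5 and v ≤ 10, which with u, v ≥ 0 keep the feasible region inside a bounded box. A feasible, bounded LP attains a finite optimum at a vertex.

Evaluating z = 6u - 8v at each vertex:
  (0, 0): z = 0
  (4, 0): z = 24
  (0, 4): z = -32

Feasible with finite optimum z* = -32 at (0, 4).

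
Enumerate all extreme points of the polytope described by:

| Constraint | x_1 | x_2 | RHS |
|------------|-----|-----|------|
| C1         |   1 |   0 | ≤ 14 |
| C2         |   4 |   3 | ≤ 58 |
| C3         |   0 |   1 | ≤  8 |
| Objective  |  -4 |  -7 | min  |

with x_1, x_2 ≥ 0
Each vertex is the intersection of two constraint boundaries that also satisfies all remaining constraints:
  x_1 = 0 and x_2 = 0 → (0, 0)
  x_1 = 14 and x_2 = 0 → (14, 0)
  x_1 = 14 and 4x_1 + 3x_2 = 58 → (14, 0.6667)
  4x_1 + 3x_2 = 58 and x_2 = 8 → (8.5, 8)
  x_2 = 8 and x_1 = 0 → (0, 8)

Vertices: (0, 0), (14, 0), (14, 0.6667), (8.5, 8), (0, 8)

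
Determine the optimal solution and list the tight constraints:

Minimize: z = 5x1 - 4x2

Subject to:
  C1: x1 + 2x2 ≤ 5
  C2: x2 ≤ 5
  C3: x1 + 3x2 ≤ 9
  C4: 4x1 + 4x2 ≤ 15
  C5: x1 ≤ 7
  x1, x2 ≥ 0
Optimal: x1 = 0, x2 = 2.5
Slack at optimum:
  C1: slack = 0 (binding)
  C2: slack = 2.5
  C3: slack = 1.5
  C4: slack = 5
  C5: slack = 7
  x1 ≥ 0: x1 = 0 (binding)
  x2 ≥ 0: x2 = 2.5
Binding constraints: C1, x1 ≥ 0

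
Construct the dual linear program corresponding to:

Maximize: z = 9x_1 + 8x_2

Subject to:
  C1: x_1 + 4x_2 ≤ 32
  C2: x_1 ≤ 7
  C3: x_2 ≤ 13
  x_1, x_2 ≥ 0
Minimize: z = 32y1 + 7y2 + 13y3

Subject to:
  C1: -y1 - y2 ≤ -9
  C2: -4y1 - y3 ≤ -8
  y1, y2, y3 ≥ 0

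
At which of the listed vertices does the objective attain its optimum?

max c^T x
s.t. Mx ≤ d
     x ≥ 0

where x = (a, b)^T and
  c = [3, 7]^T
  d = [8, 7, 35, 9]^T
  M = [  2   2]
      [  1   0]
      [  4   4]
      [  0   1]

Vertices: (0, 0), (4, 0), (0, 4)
Evaluating z = 3a + 7b at each vertex:
  (0, 0): z = 0
  (4, 0): z = 12
  (0, 4): z = 28

The largest value is z = 28, attained at (0, 4).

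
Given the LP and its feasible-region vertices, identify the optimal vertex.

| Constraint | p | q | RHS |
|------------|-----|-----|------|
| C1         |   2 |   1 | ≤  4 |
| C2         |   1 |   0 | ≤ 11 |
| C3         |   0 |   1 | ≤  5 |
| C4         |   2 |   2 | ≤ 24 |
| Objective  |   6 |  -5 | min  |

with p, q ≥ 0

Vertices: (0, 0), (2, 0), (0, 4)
(0, 4) with z = -20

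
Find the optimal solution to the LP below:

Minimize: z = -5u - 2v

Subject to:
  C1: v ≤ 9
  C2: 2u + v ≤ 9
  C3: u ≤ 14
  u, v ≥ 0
u = 4.5, v = 0, z = -22.5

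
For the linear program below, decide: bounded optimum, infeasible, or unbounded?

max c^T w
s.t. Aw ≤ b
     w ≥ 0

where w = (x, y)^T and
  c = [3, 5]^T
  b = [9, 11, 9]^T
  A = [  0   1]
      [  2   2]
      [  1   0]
The point (0, 5.5) satisfies every constraint, so the LP is feasible; the constraints give x ≤ 9 and y ≤ 9, which with x, y ≥ 0 keep the feasible region inside a bounded box. A feasible, bounded LP attains a finite optimum at a vertex.

Evaluating z = 3x + 5y at each vertex:
  (0, 0): z = 0
  (5.5, 0): z = 16.5
  (0, 5.5): z = 27.5

The LP has an optimal solution: (0, 5.5) with z = 27.5.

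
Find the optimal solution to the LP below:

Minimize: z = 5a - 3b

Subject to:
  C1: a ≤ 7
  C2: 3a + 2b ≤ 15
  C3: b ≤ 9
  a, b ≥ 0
Each vertex is the intersection of two constraint boundaries that also satisfies all remaining constraints:
  a = 0 and b = 0 → (0, 0)
  3a + 2b = 15 and b = 0 → (5, 0)
  3a + 2b = 15 and a = 0 → (0, 7.5)

Evaluating z = 5a - 3b at each vertex:
  (0, 0): z = 0
  (5, 0): z = 25
  (0, 7.5): z = -22.5

The minimum is at (0, 7.5) with z = -22.5.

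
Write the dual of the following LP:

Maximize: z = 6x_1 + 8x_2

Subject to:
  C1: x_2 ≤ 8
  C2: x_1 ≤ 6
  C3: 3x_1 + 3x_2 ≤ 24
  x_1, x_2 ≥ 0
Minimize: z = 8y1 + 6y2 + 24y3

Subject to:
  C1: -y2 - 3y3 ≤ -6
  C2: -y1 - 3y3 ≤ -8
  y1, y2, y3 ≥ 0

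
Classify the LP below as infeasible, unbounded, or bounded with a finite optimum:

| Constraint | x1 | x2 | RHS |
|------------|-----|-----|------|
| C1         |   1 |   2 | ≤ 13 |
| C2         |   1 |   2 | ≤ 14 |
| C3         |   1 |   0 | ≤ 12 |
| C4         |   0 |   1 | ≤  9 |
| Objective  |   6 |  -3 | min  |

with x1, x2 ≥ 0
The point (0, 6.5) satisfies every constraint, so the LP is feasible; the constraints give x1 ≤ 12 and x2 ≤ 9, which with x1, x2 ≥ 0 keep the feasible region inside a bounded box. A feasible, bounded LP attains a finite optimum at a vertex.

Evaluating z = 6x1 - 3x2 at each vertex:
  (0, 0): z = 0
  (12, 0): z = 72
  (12, 0.5): z = 70.5
  (0, 6.5): z = -19.5

Feasible with finite optimum z* = -19.5 at (0, 6.5).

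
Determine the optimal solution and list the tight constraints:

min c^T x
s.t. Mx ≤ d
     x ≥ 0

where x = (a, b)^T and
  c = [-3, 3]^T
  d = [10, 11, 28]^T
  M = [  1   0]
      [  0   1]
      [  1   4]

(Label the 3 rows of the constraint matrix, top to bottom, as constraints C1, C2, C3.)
Optimal: a = 10, b = 0
Slack at optimum:
  C1: slack = 0 (binding)
  C2: slack = 11
  C3: slack = 18
  a ≥ 0: a = 10
  b ≥ 0: b = 0 (binding)
Binding constraints: C1, b ≥ 0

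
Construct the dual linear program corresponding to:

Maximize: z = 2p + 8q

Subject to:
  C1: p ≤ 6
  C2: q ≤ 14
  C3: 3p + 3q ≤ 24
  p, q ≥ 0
Minimize: z = 6y1 + 14y2 + 24y3

Subject to:
  C1: -y1 - 3y3 ≤ -2
  C2: -y2 - 3y3 ≤ -8
  y1, y2, y3 ≥ 0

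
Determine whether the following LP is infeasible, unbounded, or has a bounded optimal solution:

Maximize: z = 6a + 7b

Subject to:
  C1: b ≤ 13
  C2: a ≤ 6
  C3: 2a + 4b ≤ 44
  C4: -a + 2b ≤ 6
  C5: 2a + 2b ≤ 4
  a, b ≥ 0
The point (0, 2) satisfies every constraint, so the LP is feasible; the constraints give a ≤ 6 and b ≤ 13, which with a, b ≥ 0 keep the feasible region inside a bounded box. A feasible, bounded LP attains a finite optimum at a vertex.

The LP has an optimal solution: (0, 2) with z = 14.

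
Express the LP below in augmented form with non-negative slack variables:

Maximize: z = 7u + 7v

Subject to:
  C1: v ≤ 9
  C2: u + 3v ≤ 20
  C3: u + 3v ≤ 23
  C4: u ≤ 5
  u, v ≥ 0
max z = 7u + 7v

s.t.
  v + s1 = 9
  u + 3v + s2 = 20
  u + 3v + s3 = 23
  u + s4 = 5
  u, v, s1, s2, s3, s4 ≥ 0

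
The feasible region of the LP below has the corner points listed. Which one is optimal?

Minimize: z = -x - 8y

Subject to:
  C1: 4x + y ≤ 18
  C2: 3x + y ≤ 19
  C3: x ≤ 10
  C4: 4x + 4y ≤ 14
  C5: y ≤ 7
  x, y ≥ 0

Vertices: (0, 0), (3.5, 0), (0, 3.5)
Evaluating z = -x - 8y at each vertex:
  (0, 0): z = 0
  (3.5, 0): z = -3.5
  (0, 3.5): z = -28

The smallest value is z = -28, attained at (0, 3.5).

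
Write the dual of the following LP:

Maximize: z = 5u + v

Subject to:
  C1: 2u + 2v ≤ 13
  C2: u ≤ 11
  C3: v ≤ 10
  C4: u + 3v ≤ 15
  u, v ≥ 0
Minimize: z = 13y1 + 11y2 + 10y3 + 15y4

Subject to:
  C1: -2y1 - y2 - y4 ≤ -5
  C2: -2y1 - y3 - 3y4 ≤ -1
  y1, y2, y3, y4 ≥ 0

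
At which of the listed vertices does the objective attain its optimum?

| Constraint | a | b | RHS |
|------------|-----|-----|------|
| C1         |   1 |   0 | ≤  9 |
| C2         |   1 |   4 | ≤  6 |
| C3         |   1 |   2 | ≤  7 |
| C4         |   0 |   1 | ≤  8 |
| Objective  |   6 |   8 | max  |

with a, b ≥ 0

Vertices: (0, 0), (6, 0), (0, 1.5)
Evaluating z = 6a + 8b at each vertex:
  (0, 0): z = 0
  (6, 0): z = 36
  (0, 1.5): z = 12

The largest value is z = 36, attained at (6, 0).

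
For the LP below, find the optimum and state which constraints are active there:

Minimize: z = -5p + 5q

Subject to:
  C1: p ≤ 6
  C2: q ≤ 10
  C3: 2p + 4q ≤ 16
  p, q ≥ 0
Optimal: p = 6, q = 0
Slack at optimum:
  C1: slack = 0 (binding)
  C2: slack = 10
  C3: slack = 4
  p ≥ 0: p = 6
  q ≥ 0: q = 0 (binding)
Binding constraints: C1, q ≥ 0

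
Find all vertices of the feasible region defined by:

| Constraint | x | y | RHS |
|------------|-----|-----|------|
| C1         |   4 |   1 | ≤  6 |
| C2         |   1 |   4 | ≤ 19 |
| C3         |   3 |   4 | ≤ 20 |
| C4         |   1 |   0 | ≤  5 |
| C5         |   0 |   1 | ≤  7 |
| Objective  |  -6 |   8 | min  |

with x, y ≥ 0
Each vertex is the intersection of two constraint boundaries that also satisfies all remaining constraints:
  x = 0 and y = 0 → (0, 0)
  4x + y = 6 and y = 0 → (1.5, 0)
  4x + y = 6 and x + 4y = 19 → (0.3333, 4.667)
  x + 4y = 19 and x = 0 → (0, 4.75)

Vertices: (0, 0), (1.5, 0), (0.3333, 4.667), (0, 4.75)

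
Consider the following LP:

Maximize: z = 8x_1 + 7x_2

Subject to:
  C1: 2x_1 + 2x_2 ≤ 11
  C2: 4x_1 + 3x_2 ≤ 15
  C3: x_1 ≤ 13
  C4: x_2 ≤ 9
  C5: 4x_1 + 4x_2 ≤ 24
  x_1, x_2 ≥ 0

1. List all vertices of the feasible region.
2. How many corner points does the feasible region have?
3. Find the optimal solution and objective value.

1. (0, 0), (3.75, 0), (0, 5)
2. 3
3. x_1 = 0, x_2 = 5, z = 35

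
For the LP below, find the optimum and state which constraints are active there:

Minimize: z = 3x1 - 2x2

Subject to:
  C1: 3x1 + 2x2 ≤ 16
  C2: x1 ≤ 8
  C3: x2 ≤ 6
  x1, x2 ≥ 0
Optimal: x1 = 0, x2 = 6
Binding: C3, x1 ≥ 0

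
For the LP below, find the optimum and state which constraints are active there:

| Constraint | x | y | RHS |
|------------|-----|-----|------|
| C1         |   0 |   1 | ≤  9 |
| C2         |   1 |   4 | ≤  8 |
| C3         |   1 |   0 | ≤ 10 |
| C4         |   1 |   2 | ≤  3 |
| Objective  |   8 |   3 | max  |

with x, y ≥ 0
Optimal: x = 3, y = 0
Slack at optimum:
  C1: slack = 9
  C2: slack = 5
  C3: slack = 7
  C4: slack = 0 (binding)
  x ≥ 0: x = 3
  y ≥ 0: y = 0 (binding)
Binding constraints: C4, y ≥ 0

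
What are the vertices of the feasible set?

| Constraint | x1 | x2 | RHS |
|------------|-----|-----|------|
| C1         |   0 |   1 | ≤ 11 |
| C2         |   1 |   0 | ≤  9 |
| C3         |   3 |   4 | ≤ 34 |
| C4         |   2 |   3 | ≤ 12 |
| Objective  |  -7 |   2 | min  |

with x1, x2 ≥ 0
Each vertex is the intersection of two constraint boundaries that also satisfies all remaining constraints:
  x1 = 0 and x2 = 0 → (0, 0)
  2x1 + 3x2 = 12 and x2 = 0 → (6, 0)
  2x1 + 3x2 = 12 and x1 = 0 → (0, 4)

Vertices: (0, 0), (6, 0), (0, 4)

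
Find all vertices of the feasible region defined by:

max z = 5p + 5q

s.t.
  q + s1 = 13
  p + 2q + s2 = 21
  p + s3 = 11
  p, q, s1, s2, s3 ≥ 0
Each vertex is the intersection of two constraint boundaries that also satisfies all remaining constraints:
  p = 0 and q = 0 → (0, 0)
  p = 11 and q = 0 → (11, 0)
  p + 2q = 21 and p = 11 → (11, 5)
  p + 2q = 21 and p = 0 → (0, 10.5)

Vertices: (0, 0), (11, 0), (11, 5), (0, 10.5)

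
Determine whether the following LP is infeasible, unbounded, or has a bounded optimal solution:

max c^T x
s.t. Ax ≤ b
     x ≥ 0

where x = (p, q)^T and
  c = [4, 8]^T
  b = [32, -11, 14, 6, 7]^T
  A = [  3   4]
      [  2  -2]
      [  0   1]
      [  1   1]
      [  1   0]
The point (0, 6) satisfies every constraint, so the LP is feasible; the constraints give p ≤ 7 and q ≤ 14, which with p, q ≥ 0 keep the feasible region inside a bounded box. A feasible, bounded LP attains a finite optimum at a vertex.

Feasible with finite optimum z* = 48 at (0, 6).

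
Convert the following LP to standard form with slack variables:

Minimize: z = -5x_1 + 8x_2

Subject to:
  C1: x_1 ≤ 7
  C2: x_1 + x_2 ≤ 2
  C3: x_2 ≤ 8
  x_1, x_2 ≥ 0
min z = -5x_1 + 8x_2

s.t.
  x_1 + s1 = 7
  x_1 + x_2 + s2 = 2
  x_2 + s3 = 8
  x_1, x_2, s1, s2, s3 ≥ 0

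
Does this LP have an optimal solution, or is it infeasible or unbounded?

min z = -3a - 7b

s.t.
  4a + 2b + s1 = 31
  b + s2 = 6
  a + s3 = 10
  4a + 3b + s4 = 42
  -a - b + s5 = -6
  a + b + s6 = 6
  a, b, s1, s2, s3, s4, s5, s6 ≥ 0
The point (0, 6) satisfies every constraint, so the LP is feasible; the constraints give a ≤ 10 and b ≤ 6, which with a, b ≥ 0 keep the feasible region inside a bounded box. A feasible, bounded LP attains a finite optimum at a vertex.

The LP has an optimal solution: (0, 6) with z = -42.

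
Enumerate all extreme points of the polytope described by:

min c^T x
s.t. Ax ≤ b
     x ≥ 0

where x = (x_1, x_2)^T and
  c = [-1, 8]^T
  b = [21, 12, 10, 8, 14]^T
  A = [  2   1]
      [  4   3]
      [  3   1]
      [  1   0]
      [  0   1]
Each vertex is the intersection of two constraint boundaries that also satisfies all remaining constraints:
  x_1 = 0 and x_2 = 0 → (0, 0)
  4x_1 + 3x_2 = 12 and x_2 = 0 → (3, 0)
  4x_1 + 3x_2 = 12 and x_1 = 0 → (0, 4)

Vertices: (0, 0), (3, 0), (0, 4)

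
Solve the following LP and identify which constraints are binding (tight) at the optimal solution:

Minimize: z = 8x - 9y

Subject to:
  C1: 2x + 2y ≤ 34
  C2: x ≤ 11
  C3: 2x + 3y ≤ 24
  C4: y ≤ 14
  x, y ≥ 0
Optimal: x = 0, y = 8
Binding: C3, x ≥ 0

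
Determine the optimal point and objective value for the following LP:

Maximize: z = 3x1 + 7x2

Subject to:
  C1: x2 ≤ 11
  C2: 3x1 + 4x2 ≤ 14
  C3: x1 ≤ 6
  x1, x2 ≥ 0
Each vertex is the intersection of two constraint boundaries that also satisfies all remaining constraints:
  x1 = 0 and x2 = 0 → (0, 0)
  3x1 + 4x2 = 14 and x2 = 0 → (4.667, 0)
  3x1 + 4x2 = 14 and x1 = 0 → (0, 3.5)

Evaluating z = 3x1 + 7x2 at each vertex:
  (0, 0): z = 0
  (4.667, 0): z = 14
  (0, 3.5): z = 24.5

The maximum is at (0, 3.5) with z = 24.5.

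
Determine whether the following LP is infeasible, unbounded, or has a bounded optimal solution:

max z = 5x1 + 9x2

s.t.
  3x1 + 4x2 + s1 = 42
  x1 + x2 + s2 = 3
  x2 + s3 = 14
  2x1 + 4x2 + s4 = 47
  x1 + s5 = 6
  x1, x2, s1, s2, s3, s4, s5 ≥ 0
The point (0, 3) satisfies every constraint, so the LP is feasible; the constraints give x1 ≤ 6 and x2 ≤ 14, which with x1, x2 ≥ 0 keep the feasible region inside a bounded box. A feasible, bounded LP attains a finite optimum at a vertex.

Bounded optimum: z* = 27 at (0, 3).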